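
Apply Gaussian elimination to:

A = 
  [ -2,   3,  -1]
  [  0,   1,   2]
Row operations:
No row operations needed (already in echelon form).

Resulting echelon form:
REF = 
  [ -2,   3,  -1]
  [  0,   1,   2]

Rank = 2 (number of non-zero pivot rows).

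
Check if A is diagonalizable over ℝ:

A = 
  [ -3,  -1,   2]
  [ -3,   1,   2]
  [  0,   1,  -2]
Yes

Characteristic polynomial: det(λI - A) = λ³ + 4λ² - 4λ - 12
By the rational root theorem any rational root is an integer dividing 12; none of those is a root, so p(λ) has no rational roots and hence (being an irreducible cubic) no repeated roots.
Discriminant of the cubic: Δ = 3152
Δ > 0 ⇒ three distinct real eigenvalues: λ ≈ -4.279, -1.541, 1.82
Three distinct real eigenvalues, so A has 3 independent eigenvectors.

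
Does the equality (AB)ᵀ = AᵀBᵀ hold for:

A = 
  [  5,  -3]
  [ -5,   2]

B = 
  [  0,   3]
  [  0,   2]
No

(AB)ᵀ = 
  [  0,   0]
  [  9, -11]

AᵀBᵀ = 
  [-15, -10]
  [  6,   4]

The two matrices differ, so (AB)ᵀ ≠ AᵀBᵀ in general. The correct identity is (AB)ᵀ = BᵀAᵀ.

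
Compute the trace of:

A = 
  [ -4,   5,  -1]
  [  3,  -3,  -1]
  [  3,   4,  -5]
-12

tr(A) = -4 + -3 + -5 = -12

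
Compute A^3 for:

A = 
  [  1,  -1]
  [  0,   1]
A^3 = 
  [  1,  -3]
  [  0,   1]

A² = A·A:
A²[1,1] = (1)(1) + (-1)(0) = 1
A²[1,2] = (1)(-1) + (-1)(1) = -2
A²[2,1] = (0)(1) + (1)(0) = 0
A²[2,2] = (0)(-1) + (1)(1) = 1
A² = 
  [  1,  -2]
  [  0,   1]

A^3 = A^2·A:
A^3[1,1] = (1)(1) + (-2)(0) = 1
A^3[1,2] = (1)(-1) + (-2)(1) = -3
A^3[2,1] = (0)(1) + (1)(0) = 0
A^3[2,2] = (0)(-1) + (1)(1) = 1
A^3 = 
  [  1,  -3]
  [  0,   1]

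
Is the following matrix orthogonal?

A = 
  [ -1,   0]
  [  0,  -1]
Yes

AᵀA = 
  [  1,   0]
  [  0,   1]
= I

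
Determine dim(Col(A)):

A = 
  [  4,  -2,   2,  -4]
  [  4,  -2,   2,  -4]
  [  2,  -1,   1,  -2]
Row reduce:
R2 → R2 - (1)·R1
R3 → R3 - (1/2)·R1
REF = 
  [  4,  -2,   2,  -4]
  [  0,   0,   0,   0]
  [  0,   0,   0,   0]
Pivot columns: 1 → 1 pivot.
dim(Col(A)) = number of pivot columns = 1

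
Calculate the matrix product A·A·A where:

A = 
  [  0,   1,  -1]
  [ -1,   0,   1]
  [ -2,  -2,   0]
A² = A·A:
A²[1,1] = (0)(0) + (1)(-1) + (-1)(-2) = 1
A²[1,2] = (0)(1) + (1)(0) + (-1)(-2) = 2
A²[1,3] = (0)(-1) + (1)(1) + (-1)(0) = 1
A²[2,1] = (-1)(0) + (0)(-1) + (1)(-2) = -2
A²[2,2] = (-1)(1) + (0)(0) + (1)(-2) = -3
A²[2,3] = (-1)(-1) + (0)(1) + (1)(0) = 1
A²[3,1] = (-2)(0) + (-2)(-1) + (0)(-2) = 2
A²[3,2] = (-2)(1) + (-2)(0) + (0)(-2) = -2
A²[3,3] = (-2)(-1) + (-2)(1) + (0)(0) = 0
A² = 
  [  1,   2,   1]
  [ -2,  -3,   1]
  [  2,  -2,   0]

A^3 = A^2·A:
A^3[1,1] = (1)(0) + (2)(-1) + (1)(-2) = -4
A^3[1,2] = (1)(1) + (2)(0) + (1)(-2) = -1
A^3[1,3] = (1)(-1) + (2)(1) + (1)(0) = 1
A^3[2,1] = (-2)(0) + (-3)(-1) + (1)(-2) = 1
A^3[2,2] = (-2)(1) + (-3)(0) + (1)(-2) = -4
A^3[2,3] = (-2)(-1) + (-3)(1) + (1)(0) = -1
A^3[3,1] = (2)(0) + (-2)(-1) + (0)(-2) = 2
A^3[3,2] = (2)(1) + (-2)(0) + (0)(-2) = 2
A^3[3,3] = (2)(-1) + (-2)(1) + (0)(0) = -4
A^3 = 
  [ -4,  -1,   1]
  [  1,  -4,  -1]
  [  2,   2,  -4]

Therefore
A^3 = 
  [ -4,  -1,   1]
  [  1,  -4,  -1]
  [  2,   2,  -4]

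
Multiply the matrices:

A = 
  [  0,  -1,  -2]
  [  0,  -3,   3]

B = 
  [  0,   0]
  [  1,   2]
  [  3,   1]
A is 2×3 and B is 3×2, so AB is 2×2. Each entry is (row of A)·(column of B):
AB[1,1] = (0)(0) + (-1)(1) + (-2)(3) = -7
AB[1,2] = (0)(0) + (-1)(2) + (-2)(1) = -4
AB[2,1] = (0)(0) + (-3)(1) + (3)(3) = 6
AB[2,2] = (0)(0) + (-3)(2) + (3)(1) = -3

AB = 
  [ -7,  -4]
  [  6,  -3]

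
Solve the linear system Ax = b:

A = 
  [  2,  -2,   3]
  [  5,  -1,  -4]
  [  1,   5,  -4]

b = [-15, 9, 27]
Row reduce the augmented matrix [A|b]:
R2 → R2 - (5/2)·R1
R3 → R3 - (1/2)·R1
R3 → R3 - (3/2)·R2
REF = 
  [     2,     -2,      3,    -15]
  [     0,      4,  -23/2,   93/2]
  [     0,      0,   47/4, -141/4]

Back-substitution:
x₃ = (-141/4) / (47/4) = -3
x₂ = (93/2 - (-23/2)(-3)) / 4 = 3
x₁ = (-15 - (-2)(3) - (3)(-3)) / 2 = 0

x = [0, 3, -3]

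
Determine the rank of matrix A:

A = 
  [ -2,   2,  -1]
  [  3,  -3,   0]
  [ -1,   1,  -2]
Row reduce:
R2 → R2 + (3/2)·R1
R3 → R3 - (1/2)·R1
R3 → R3 - (1)·R2
REF = 
  [  -2,    2,   -1]
  [   0,    0, -3/2]
  [   0,    0,    0]
Pivot columns: 1, 3 → 2 pivots.

rank(A) = 2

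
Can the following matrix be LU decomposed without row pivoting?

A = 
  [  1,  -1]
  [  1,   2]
Yes.
A[1,1] = 1 ≠ 0, so Gaussian elimination proceeds without a row swap: multiplier ℓ₂₁ = (1)/(1) = 1, and U[2,2] = 2 - (1)(-1) = 3.
L = 
  [  1,   0]
  [  1,   1]
U = 
  [  1,  -1]
  [  0,   3]
Check row 2 of LU: [(1)(1), (1)(-1) + 3] = [1, 2] = row 2 of A ✓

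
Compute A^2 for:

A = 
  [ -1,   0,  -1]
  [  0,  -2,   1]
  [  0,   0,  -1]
A² = A·A:
A²[1,1] = (-1)(-1) + (0)(0) + (-1)(0) = 1
A²[1,2] = (-1)(0) + (0)(-2) + (-1)(0) = 0
A²[1,3] = (-1)(-1) + (0)(1) + (-1)(-1) = 2
A²[2,1] = (0)(-1) + (-2)(0) + (1)(0) = 0
A²[2,2] = (0)(0) + (-2)(-2) + (1)(0) = 4
A²[2,3] = (0)(-1) + (-2)(1) + (1)(-1) = -3
A²[3,1] = (0)(-1) + (0)(0) + (-1)(0) = 0
A²[3,2] = (0)(0) + (0)(-2) + (-1)(0) = 0
A²[3,3] = (0)(-1) + (0)(1) + (-1)(-1) = 1
A² = 
  [  1,   0,   2]
  [  0,   4,  -3]
  [  0,   0,   1]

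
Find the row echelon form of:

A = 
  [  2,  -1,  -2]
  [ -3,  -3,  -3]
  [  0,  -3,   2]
Row operations:
R2 → R2 + (3/2)·R1
R3 → R3 - (2/3)·R2

Resulting echelon form:
REF = 
  [   2,   -1,   -2]
  [   0, -9/2,   -6]
  [   0,    0,    6]

Rank = 3 (number of non-zero pivot rows).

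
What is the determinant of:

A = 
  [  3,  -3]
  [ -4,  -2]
For a 2×2 matrix, det = ad - bc = (3)(-2) - (-3)(-4) = -18

det(A) = -18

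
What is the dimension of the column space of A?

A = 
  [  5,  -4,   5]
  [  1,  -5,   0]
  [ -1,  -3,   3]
Row reduce:
R2 → R2 - (1/5)·R1
R3 → R3 + (1/5)·R1
R3 → R3 - (19/21)·R2
REF = 
  [     5,     -4,      5]
  [     0,  -21/5,     -1]
  [     0,      0, 103/21]
Pivot columns: 1, 2, 3 → 3 pivots.
dim(Col(A)) = number of pivot columns = 3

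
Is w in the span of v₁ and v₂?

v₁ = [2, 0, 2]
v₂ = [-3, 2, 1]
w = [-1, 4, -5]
No

Form the augmented matrix and row-reduce:
[v₁|v₂|w] = 
  [  2,  -3,  -1]
  [  0,   2,   4]
  [  2,   1,  -5]
R3 → R3 - (1)·R1
R3 → R3 - (2)·R2
REF = 
  [  2,  -3,  -1]
  [  0,   2,   4]
  [  0,   0, -12]

Row 3 reads [0 0 | -12], i.e. 0 = -12, so the system is inconsistent and w ∉ span{v₁, v₂}.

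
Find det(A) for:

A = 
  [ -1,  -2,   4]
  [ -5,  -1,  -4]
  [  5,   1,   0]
Cofactor expansion along row 1:
det(A) = (-1)·((-1)(0) - (-4)(1)) - (-2)·((-5)(0) - (-4)(5)) + (4)·((-5)(1) - (-1)(5))
  = (-1)(4) - (-2)(20) + (4)(0)
  = 36

det(A) = 36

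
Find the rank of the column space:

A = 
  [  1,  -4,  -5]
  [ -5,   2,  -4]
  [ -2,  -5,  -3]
Row reduce:
R2 → R2 + (5)·R1
R3 → R3 + (2)·R1
R3 → R3 - (13/18)·R2
REF = 
  [     1,     -4,     -5]
  [     0,    -18,    -29]
  [     0,      0, 143/18]
Pivot columns: 1, 2, 3 → 3 pivots.
dim(Col(A)) = number of pivot columns = 3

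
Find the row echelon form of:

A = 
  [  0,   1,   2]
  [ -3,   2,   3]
Row operations:
Swap R1 ↔ R2

Resulting echelon form:
REF = 
  [ -3,   2,   3]
  [  0,   1,   2]

Rank = 2 (number of non-zero pivot rows).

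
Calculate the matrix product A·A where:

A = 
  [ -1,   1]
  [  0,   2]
A² = A·A:
A²[1,1] = (-1)(-1) + (1)(0) = 1
A²[1,2] = (-1)(1) + (1)(2) = 1
A²[2,1] = (0)(-1) + (2)(0) = 0
A²[2,2] = (0)(1) + (2)(2) = 4
A² = 
  [  1,   1]
  [  0,   4]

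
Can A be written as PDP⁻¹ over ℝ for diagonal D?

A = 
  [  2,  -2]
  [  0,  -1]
Yes

tr(A) = 1, det(A) = -2
Characteristic polynomial: λ² - tr(A)λ + det(A) = λ² - λ - 2
λ² - λ - 2 = (λ + 1)(λ - 2)
Eigenvalues: 2, -1
λ=-1: alg. mult. = 1, geom. mult. = 2 - rank(A - (-1)I) = 2 - 1 = 1
λ=2: alg. mult. = 1, geom. mult. = 2 - rank(A - (2)I) = 2 - 1 = 1
Sum of geometric multiplicities equals n, so A has n independent eigenvectors.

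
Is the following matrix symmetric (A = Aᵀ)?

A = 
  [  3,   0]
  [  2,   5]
No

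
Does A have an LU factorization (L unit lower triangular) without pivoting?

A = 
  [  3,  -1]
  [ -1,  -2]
Yes.
A[1,1] = 3 ≠ 0, so Gaussian elimination proceeds without a row swap: multiplier ℓ₂₁ = (-1)/(3) = -1/3, and U[2,2] = -2 - (-1/3)(-1) = -7/3.
L = 
  [   1,    0]
  [-1/3,    1]
U = 
  [   3,   -1]
  [   0, -7/3]
Check row 2 of LU: [(-1/3)(3), (-1/3)(-1) + (-7/3)] = [-1, -2] = row 2 of A ✓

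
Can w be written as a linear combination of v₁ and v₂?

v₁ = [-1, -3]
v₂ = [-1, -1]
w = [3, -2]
Yes

Form the augmented matrix and row-reduce:
[v₁|v₂|w] = 
  [ -1,  -1,   3]
  [ -3,  -1,  -2]
R2 → R2 - (3)·R1
REF = 
  [ -1,  -1,   3]
  [  0,   2, -11]

No row of the form [0 0 | nonzero], so the system is consistent. Back-substitution gives c₁ = 5/2, c₂ = -11/2: w = (5/2)·v₁ + (-11/2)·v₂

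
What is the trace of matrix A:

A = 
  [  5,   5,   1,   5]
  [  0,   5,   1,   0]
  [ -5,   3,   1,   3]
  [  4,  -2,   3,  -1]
10

tr(A) = 5 + 5 + 1 + -1 = 10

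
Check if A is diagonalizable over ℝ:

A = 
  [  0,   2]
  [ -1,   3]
Yes

tr(A) = 3, det(A) = 2
Characteristic polynomial: λ² - tr(A)λ + det(A) = λ² - 3λ + 2
λ² - 3λ + 2 = (λ - 1)(λ - 2)
Eigenvalues: 2, 1
λ=1: alg. mult. = 1, geom. mult. = 2 - rank(A - (1)I) = 2 - 1 = 1
λ=2: alg. mult. = 1, geom. mult. = 2 - rank(A - (2)I) = 2 - 1 = 1
Sum of geometric multiplicities equals n, so A has n independent eigenvectors.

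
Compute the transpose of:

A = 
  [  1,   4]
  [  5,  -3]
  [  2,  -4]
Aᵀ = 
  [  1,   5,   2]
  [  4,  -3,  -4]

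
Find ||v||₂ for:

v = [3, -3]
4.243

||v||₂ = √((3)² + (-3)²) = √18 = 4.243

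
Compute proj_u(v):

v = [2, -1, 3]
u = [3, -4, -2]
v·u = (2)(3) + (-1)(-4) + (3)(-2) = 4
u·u = (3)² + (-4)² + (-2)² = 29
proj_u(v) = (v·u / u·u) × u = (4/29) × u

proj_u(v) = [12/29, -16/29, -8/29]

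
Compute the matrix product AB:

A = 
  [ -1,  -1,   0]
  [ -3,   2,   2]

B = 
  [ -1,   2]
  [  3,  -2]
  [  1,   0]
AB = 
  [ -2,   0]
  [ 11, -10]

A is 2×3 and B is 3×2, so AB is 2×2. Each entry is (row of A)·(column of B):
AB[1,1] = (-1)(-1) + (-1)(3) + (0)(1) = -2
AB[1,2] = (-1)(2) + (-1)(-2) + (0)(0) = 0
AB[2,1] = (-3)(-1) + (2)(3) + (2)(1) = 11
AB[2,2] = (-3)(2) + (2)(-2) + (2)(0) = -10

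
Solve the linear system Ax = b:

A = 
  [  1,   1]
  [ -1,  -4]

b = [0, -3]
x = [-1, 1]

Row reduce the augmented matrix [A|b]:
R2 → R2 + (1)·R1
REF = 
  [  1,   1,   0]
  [  0,  -3,  -3]

Back-substitution:
x₂ = (-3) / (-3) = 1
x₁ = (0 - (1)(1)) / 1 = -1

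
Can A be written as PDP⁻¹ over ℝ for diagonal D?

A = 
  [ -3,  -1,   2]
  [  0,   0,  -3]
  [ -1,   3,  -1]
No

Characteristic polynomial: det(λI - A) = λ³ + 4λ² + 14λ + 30
By the rational root theorem any rational root is an integer dividing 30; none of those is a root, so p(λ) has no rational roots and hence (being an irreducible cubic) no repeated roots.
Discriminant of the cubic: Δ = -9580
Δ < 0 ⇒ one real eigenvalue and a complex-conjugate pair: λ ≈ -0.5931 + 3.211i, -0.5931 - 3.211i, -2.814
Has complex eigenvalues (not diagonalizable over ℝ).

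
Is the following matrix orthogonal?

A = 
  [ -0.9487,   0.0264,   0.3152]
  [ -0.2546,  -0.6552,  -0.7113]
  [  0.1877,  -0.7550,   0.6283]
Yes

AᵀA = 
  [  1.0001,   0.0001,   0]
  [  0.0001,   1,   0]
  [  0,   0,   1.0001]
≈ I (equal to I up to the 4-dp rounding of the entries)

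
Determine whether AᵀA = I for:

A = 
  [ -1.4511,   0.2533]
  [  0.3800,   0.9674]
No

AᵀA = 
  [  2.2501,   0]
  [  0,   1]
≠ I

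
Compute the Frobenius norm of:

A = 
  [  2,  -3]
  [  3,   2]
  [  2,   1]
||A||_F = 5.568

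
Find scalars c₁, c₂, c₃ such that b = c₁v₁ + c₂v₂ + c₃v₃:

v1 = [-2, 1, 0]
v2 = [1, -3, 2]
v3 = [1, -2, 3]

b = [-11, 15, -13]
c1 = 3, c2 = -2, c3 = -3

b = 3·v1 + -2·v2 + -3·v3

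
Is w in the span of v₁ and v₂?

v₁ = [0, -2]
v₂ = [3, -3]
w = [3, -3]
Yes

Form the augmented matrix and row-reduce:
[v₁|v₂|w] = 
  [  0,   3,   3]
  [ -2,  -3,  -3]
Swap R1 ↔ R2
REF = 
  [ -2,  -3,  -3]
  [  0,   3,   3]

No row of the form [0 0 | nonzero], so the system is consistent. Back-substitution gives c₁ = 0, c₂ = 1: w = (0)·v₁ + (1)·v₂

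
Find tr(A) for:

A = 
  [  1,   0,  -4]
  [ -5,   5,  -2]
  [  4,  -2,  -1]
5

tr(A) = 1 + 5 + -1 = 5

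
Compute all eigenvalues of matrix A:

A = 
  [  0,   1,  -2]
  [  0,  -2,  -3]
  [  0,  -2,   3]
λ = 0, 4, -3

Characteristic polynomial: det(λI - A) = λ³ - λ² - 12λ
The constant term is 0, so λ = 0 is a root: p(λ) = λ(λ² - λ - 12)
λ² - λ - 12 = (λ + 3)(λ - 4)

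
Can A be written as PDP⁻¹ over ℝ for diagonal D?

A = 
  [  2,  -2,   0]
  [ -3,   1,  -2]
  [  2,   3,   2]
No

Characteristic polynomial: det(λI - A) = λ³ - 5λ² + 8λ - 12
By the rational root theorem any rational root is an integer dividing 12; none of those is a root, so p(λ) has no rational roots and hence (being an irreducible cubic) no repeated roots.
Discriminant of the cubic: Δ = -1696
Δ < 0 ⇒ one real eigenvalue and a complex-conjugate pair: λ ≈ 3.716, 0.6419 + 1.678i, 0.6419 - 1.678i
Has complex eigenvalues (not diagonalizable over ℝ).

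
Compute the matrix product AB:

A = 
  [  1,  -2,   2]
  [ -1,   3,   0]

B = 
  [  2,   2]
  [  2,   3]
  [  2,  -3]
A is 2×3 and B is 3×2, so AB is 2×2. Each entry is (row of A)·(column of B):
AB[1,1] = (1)(2) + (-2)(2) + (2)(2) = 2
AB[1,2] = (1)(2) + (-2)(3) + (2)(-3) = -10
AB[2,1] = (-1)(2) + (3)(2) + (0)(2) = 4
AB[2,2] = (-1)(2) + (3)(3) + (0)(-3) = 7

AB = 
  [  2, -10]
  [  4,   7]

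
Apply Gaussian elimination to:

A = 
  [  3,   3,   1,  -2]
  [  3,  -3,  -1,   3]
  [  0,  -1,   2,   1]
Row operations:
R2 → R2 - (1)·R1
R3 → R3 - (1/6)·R2

Resulting echelon form:
REF = 
  [  3,   3,   1,  -2]
  [  0,  -6,  -2,   5]
  [  0,   0, 7/3, 1/6]

Rank = 3 (number of non-zero pivot rows).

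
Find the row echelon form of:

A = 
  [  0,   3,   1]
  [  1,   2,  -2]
Row operations:
Swap R1 ↔ R2

Resulting echelon form:
REF = 
  [  1,   2,  -2]
  [  0,   3,   1]

Rank = 2 (number of non-zero pivot rows).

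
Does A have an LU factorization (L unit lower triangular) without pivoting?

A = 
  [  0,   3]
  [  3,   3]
No.
A[1,1] = 0 but A[2,1] = 3 ≠ 0. Any LU with L unit lower triangular has (LU)[1,1] = U[1,1] and (LU)[2,1] = L[2,1]·U[1,1]; matching A forces U[1,1] = 0, which then forces (LU)[2,1] = 0 ≠ 3. A row swap (pivoting) is required.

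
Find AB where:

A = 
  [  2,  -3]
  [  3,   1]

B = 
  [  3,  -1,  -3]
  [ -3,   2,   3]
A is 2×2 and B is 2×3, so AB is 2×3. Each entry is (row of A)·(column of B):
AB[1,1] = (2)(3) + (-3)(-3) = 15
AB[1,2] = (2)(-1) + (-3)(2) = -8
AB[1,3] = (2)(-3) + (-3)(3) = -15
AB[2,1] = (3)(3) + (1)(-3) = 6
AB[2,2] = (3)(-1) + (1)(2) = -1
AB[2,3] = (3)(-3) + (1)(3) = -6

AB = 
  [ 15,  -8, -15]
  [  6,  -1,  -6]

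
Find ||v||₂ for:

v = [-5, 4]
6.403

||v||₂ = √((-5)² + (4)²) = √41 = 6.403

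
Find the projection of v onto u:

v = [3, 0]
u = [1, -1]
proj_u(v) = [3/2, -3/2]

v·u = (3)(1) + (0)(-1) = 3
u·u = (1)² + (-1)² = 2
proj_u(v) = (v·u / u·u) × u = (3/2) × u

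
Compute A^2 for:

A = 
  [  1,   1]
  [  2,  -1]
A² = A·A:
A²[1,1] = (1)(1) + (1)(2) = 3
A²[1,2] = (1)(1) + (1)(-1) = 0
A²[2,1] = (2)(1) + (-1)(2) = 0
A²[2,2] = (2)(1) + (-1)(-1) = 3
A² = 
  [  3,   0]
  [  0,   3]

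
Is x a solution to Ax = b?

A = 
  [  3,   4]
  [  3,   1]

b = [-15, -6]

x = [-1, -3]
Yes

Ax = [-15, -6] = b ✓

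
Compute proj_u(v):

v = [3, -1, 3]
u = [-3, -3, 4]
v·u = (3)(-3) + (-1)(-3) + (3)(4) = 6
u·u = (-3)² + (-3)² + (4)² = 34
proj_u(v) = (v·u / u·u) × u = (6/34) × u = (3/17) × u

proj_u(v) = [-9/17, -9/17, 12/17]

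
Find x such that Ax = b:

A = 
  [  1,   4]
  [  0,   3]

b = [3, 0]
Row reduce the augmented matrix [A|b]:
(already in echelon form)
REF = 
  [  1,   4,   3]
  [  0,   3,   0]

Back-substitution:
x₂ = 0 / 3 = 0
x₁ = (3 - (4)(0)) / 1 = 3

x = [3, 0]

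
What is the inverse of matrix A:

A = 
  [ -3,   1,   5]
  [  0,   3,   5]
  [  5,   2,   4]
det(A) = (-3)·((3)(4) - (5)(2)) - (1)·((0)(4) - (5)(5)) + (5)·((0)(2) - (3)(5))
  = (-3)(2) - (1)(-25) + (5)(-15)
  = -56
det(A) = -56 ≠ 0, so A is invertible.

Cofactors Cᵢⱼ = (-1)ⁱ⁺ʲ·Mᵢⱼ:
C = 
  [  2,  25, -15]
  [  6, -37,  11]
  [-10,  15,  -9]

adj(A) = Cᵀ:
adj(A) = 
  [  2,   6, -10]
  [ 25, -37,  15]
  [-15,  11,  -9]

A⁻¹ = (-1/56) · adj(A):
A⁻¹ = 
  [ -1/28,  -3/28,   5/28]
  [-25/56,  37/56, -15/56]
  [ 15/56, -11/56,   9/56]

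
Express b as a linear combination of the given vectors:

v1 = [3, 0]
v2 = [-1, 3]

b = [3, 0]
c1 = 1, c2 = 0

b = 1·v1 + 0·v2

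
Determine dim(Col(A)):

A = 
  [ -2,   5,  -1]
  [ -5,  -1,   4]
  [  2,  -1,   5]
dim(Col(A)) = 3

Row reduce:
R2 → R2 - (5/2)·R1
R3 → R3 + (1)·R1
R3 → R3 + (8/27)·R2
REF = 
  [    -2,      5,     -1]
  [     0,  -27/2,   13/2]
  [     0,      0, 160/27]
Pivot columns: 1, 2, 3 → 3 pivots.
dim(Col(A)) = number of pivot columns = 3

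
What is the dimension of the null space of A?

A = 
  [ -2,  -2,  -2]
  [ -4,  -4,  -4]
nullity(A) = 2

Row reduce:
R2 → R2 - (2)·R1
REF = 
  [ -2,  -2,  -2]
  [  0,   0,   0]
Pivot columns: 1 → 1 pivot.
rank(A) = 1, so nullity(A) = 3 - 1 = 2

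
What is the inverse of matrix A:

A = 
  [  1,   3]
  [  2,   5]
det(A) = (1)(5) - (3)(2) = -1
For a 2×2 matrix, A⁻¹ = (1/det(A)) · [[d, -b], [-c, a]]
    = (-1) · [[5, -3], [-2, 1]]

A⁻¹ = 
  [ -5,   3]
  [  2,  -1]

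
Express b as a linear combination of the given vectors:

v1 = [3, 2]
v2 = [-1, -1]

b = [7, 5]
c1 = 2, c2 = -1

b = 2·v1 + -1·v2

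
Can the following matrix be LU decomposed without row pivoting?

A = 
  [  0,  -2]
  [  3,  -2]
No.
A[1,1] = 0 but A[2,1] = 3 ≠ 0. Any LU with L unit lower triangular has (LU)[1,1] = U[1,1] and (LU)[2,1] = L[2,1]·U[1,1]; matching A forces U[1,1] = 0, which then forces (LU)[2,1] = 0 ≠ 3. A row swap (pivoting) is required.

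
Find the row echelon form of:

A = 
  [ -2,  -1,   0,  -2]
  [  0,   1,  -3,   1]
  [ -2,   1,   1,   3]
Row operations:
R3 → R3 - (1)·R1
R3 → R3 - (2)·R2

Resulting echelon form:
REF = 
  [ -2,  -1,   0,  -2]
  [  0,   1,  -3,   1]
  [  0,   0,   7,   3]

Rank = 3 (number of non-zero pivot rows).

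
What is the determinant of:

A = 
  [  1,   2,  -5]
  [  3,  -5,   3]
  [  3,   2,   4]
-137

Cofactor expansion along row 1:
det(A) = (1)·((-5)(4) - (3)(2)) - (2)·((3)(4) - (3)(3)) + (-5)·((3)(2) - (-5)(3))
  = (1)(-26) - (2)(3) + (-5)(21)
  = -137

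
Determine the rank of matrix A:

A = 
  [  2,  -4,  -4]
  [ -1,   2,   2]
Row reduce:
R2 → R2 + (1/2)·R1
REF = 
  [  2,  -4,  -4]
  [  0,   0,   0]
Pivot columns: 1 → 1 pivot.

rank(A) = 1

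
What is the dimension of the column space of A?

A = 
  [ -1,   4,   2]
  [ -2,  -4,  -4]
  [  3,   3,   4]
Row reduce:
R2 → R2 - (2)·R1
R3 → R3 + (3)·R1
R3 → R3 + (5/4)·R2
REF = 
  [ -1,   4,   2]
  [  0, -12,  -8]
  [  0,   0,   0]
Pivot columns: 1, 2 → 2 pivots.
dim(Col(A)) = number of pivot columns = 2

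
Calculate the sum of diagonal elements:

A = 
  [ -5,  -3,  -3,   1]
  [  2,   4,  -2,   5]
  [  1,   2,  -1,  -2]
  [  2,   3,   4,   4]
2

tr(A) = -5 + 4 + -1 + 4 = 2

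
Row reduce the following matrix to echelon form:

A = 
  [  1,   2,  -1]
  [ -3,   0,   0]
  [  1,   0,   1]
Row operations:
R2 → R2 + (3)·R1
R3 → R3 - (1)·R1
R3 → R3 + (1/3)·R2

Resulting echelon form:
REF = 
  [  1,   2,  -1]
  [  0,   6,  -3]
  [  0,   0,   1]

Rank = 3 (number of non-zero pivot rows).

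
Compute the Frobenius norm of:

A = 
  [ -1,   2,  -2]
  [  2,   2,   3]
||A||_F = 5.099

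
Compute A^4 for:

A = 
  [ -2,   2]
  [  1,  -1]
A² = A·A:
A²[1,1] = (-2)(-2) + (2)(1) = 6
A²[1,2] = (-2)(2) + (2)(-1) = -6
A²[2,1] = (1)(-2) + (-1)(1) = -3
A²[2,2] = (1)(2) + (-1)(-1) = 3
A² = 
  [  6,  -6]
  [ -3,   3]

A^3 = A^2·A:
A^3[1,1] = (6)(-2) + (-6)(1) = -18
A^3[1,2] = (6)(2) + (-6)(-1) = 18
A^3[2,1] = (-3)(-2) + (3)(1) = 9
A^3[2,2] = (-3)(2) + (3)(-1) = -9
A^3 = 
  [-18,  18]
  [  9,  -9]

A^4 = A^3·A:
A^4[1,1] = (-18)(-2) + (18)(1) = 54
A^4[1,2] = (-18)(2) + (18)(-1) = -54
A^4[2,1] = (9)(-2) + (-9)(1) = -27
A^4[2,2] = (9)(2) + (-9)(-1) = 27
A^4 = 
  [ 54, -54]
  [-27,  27]

Therefore
A^4 = 
  [ 54, -54]
  [-27,  27]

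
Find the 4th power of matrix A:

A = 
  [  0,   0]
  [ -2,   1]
A² = A·A:
A²[1,1] = (0)(0) + (0)(-2) = 0
A²[1,2] = (0)(0) + (0)(1) = 0
A²[2,1] = (-2)(0) + (1)(-2) = -2
A²[2,2] = (-2)(0) + (1)(1) = 1
A² = 
  [  0,   0]
  [ -2,   1]

A^3 = A^2·A:
A^3[1,1] = (0)(0) + (0)(-2) = 0
A^3[1,2] = (0)(0) + (0)(1) = 0
A^3[2,1] = (-2)(0) + (1)(-2) = -2
A^3[2,2] = (-2)(0) + (1)(1) = 1
A^3 = 
  [  0,   0]
  [ -2,   1]

A^4 = A^3·A:
A^4[1,1] = (0)(0) + (0)(-2) = 0
A^4[1,2] = (0)(0) + (0)(1) = 0
A^4[2,1] = (-2)(0) + (1)(-2) = -2
A^4[2,2] = (-2)(0) + (1)(1) = 1
A^4 = 
  [  0,   0]
  [ -2,   1]

Therefore
A^4 = 
  [  0,   0]
  [ -2,   1]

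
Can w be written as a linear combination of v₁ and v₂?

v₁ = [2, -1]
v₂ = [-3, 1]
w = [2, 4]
Yes

Form the augmented matrix and row-reduce:
[v₁|v₂|w] = 
  [  2,  -3,   2]
  [ -1,   1,   4]
R2 → R2 + (1/2)·R1
REF = 
  [   2,   -3,    2]
  [   0, -1/2,    5]

No row of the form [0 0 | nonzero], so the system is consistent. Back-substitution gives c₁ = -14, c₂ = -10: w = (-14)·v₁ + (-10)·v₂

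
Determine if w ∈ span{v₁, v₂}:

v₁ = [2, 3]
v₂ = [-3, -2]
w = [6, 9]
Yes

Form the augmented matrix and row-reduce:
[v₁|v₂|w] = 
  [  2,  -3,   6]
  [  3,  -2,   9]
R2 → R2 - (3/2)·R1
REF = 
  [  2,  -3,   6]
  [  0, 5/2,   0]

No row of the form [0 0 | nonzero], so the system is consistent. Back-substitution gives c₁ = 3, c₂ = 0: w = (3)·v₁ + (0)·v₂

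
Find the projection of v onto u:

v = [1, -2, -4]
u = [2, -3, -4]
v·u = (1)(2) + (-2)(-3) + (-4)(-4) = 24
u·u = (2)² + (-3)² + (-4)² = 29
proj_u(v) = (v·u / u·u) × u = (24/29) × u

proj_u(v) = [48/29, -72/29, -96/29]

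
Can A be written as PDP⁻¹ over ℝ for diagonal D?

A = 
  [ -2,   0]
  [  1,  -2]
No

tr(A) = -4, det(A) = 4
Characteristic polynomial: λ² - tr(A)λ + det(A) = λ² + 4λ + 4
λ² + 4λ + 4 = (λ + 2)²
Eigenvalues: -2, -2
λ=-2: alg. mult. = 2, geom. mult. = 2 - rank(A - (-2)I) = 2 - 1 = 1
Sum of geometric multiplicities = 1 < n = 2, so there aren't enough independent eigenvectors.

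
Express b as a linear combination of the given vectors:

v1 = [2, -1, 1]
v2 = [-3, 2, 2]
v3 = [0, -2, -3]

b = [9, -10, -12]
c1 = 0, c2 = -3, c3 = 2

b = 0·v1 + -3·v2 + 2·v3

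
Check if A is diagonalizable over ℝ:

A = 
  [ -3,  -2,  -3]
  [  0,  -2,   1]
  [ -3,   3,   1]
Yes

Characteristic polynomial: det(λI - A) = λ³ + 4λ² - 11λ - 39
By the rational root theorem any rational root is an integer dividing 39; none of those is a root, so p(λ) has no rational roots and hence (being an irreducible cubic) no repeated roots.
Discriminant of the cubic: Δ = 7065
Δ > 0 ⇒ three distinct real eigenvalues: λ ≈ -4.527, -2.684, 3.21
Three distinct real eigenvalues, so A has 3 independent eigenvectors.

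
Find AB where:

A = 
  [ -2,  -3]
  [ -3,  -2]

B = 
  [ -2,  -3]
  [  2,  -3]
A is 2×2 and B is 2×2, so AB is 2×2. Each entry is (row of A)·(column of B):
AB[1,1] = (-2)(-2) + (-3)(2) = -2
AB[1,2] = (-2)(-3) + (-3)(-3) = 15
AB[2,1] = (-3)(-2) + (-2)(2) = 2
AB[2,2] = (-3)(-3) + (-2)(-3) = 15

AB = 
  [ -2,  15]
  [  2,  15]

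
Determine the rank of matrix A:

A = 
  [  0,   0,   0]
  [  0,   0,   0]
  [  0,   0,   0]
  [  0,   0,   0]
Row reduce:
(no row operations needed)
REF = 
  [  0,   0,   0]
  [  0,   0,   0]
  [  0,   0,   0]
  [  0,   0,   0]
Pivot columns: none → 0 pivots.

rank(A) = 0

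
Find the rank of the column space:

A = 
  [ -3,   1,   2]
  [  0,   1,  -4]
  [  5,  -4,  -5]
dim(Col(A)) = 3

Row reduce:
R3 → R3 + (5/3)·R1
R3 → R3 + (7/3)·R2
REF = 
  [ -3,   1,   2]
  [  0,   1,  -4]
  [  0,   0, -11]
Pivot columns: 1, 2, 3 → 3 pivots.
dim(Col(A)) = number of pivot columns = 3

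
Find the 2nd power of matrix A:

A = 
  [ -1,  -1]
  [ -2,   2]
A² = A·A:
A²[1,1] = (-1)(-1) + (-1)(-2) = 3
A²[1,2] = (-1)(-1) + (-1)(2) = -1
A²[2,1] = (-2)(-1) + (2)(-2) = -2
A²[2,2] = (-2)(-1) + (2)(2) = 6
A² = 
  [  3,  -1]
  [ -2,   6]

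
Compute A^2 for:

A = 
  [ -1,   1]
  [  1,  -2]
A² = A·A:
A²[1,1] = (-1)(-1) + (1)(1) = 2
A²[1,2] = (-1)(1) + (1)(-2) = -3
A²[2,1] = (1)(-1) + (-2)(1) = -3
A²[2,2] = (1)(1) + (-2)(-2) = 5
A² = 
  [  2,  -3]
  [ -3,   5]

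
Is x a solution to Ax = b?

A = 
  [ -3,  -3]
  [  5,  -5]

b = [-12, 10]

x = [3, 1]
Yes

Ax = [-12, 10] = b ✓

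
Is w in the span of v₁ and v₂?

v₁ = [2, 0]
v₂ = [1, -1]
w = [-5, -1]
Yes

Form the augmented matrix and row-reduce:
[v₁|v₂|w] = 
  [  2,   1,  -5]
  [  0,  -1,  -1]
(already in echelon form — no row operations needed)

No row of the form [0 0 | nonzero], so the system is consistent. Back-substitution gives c₁ = -3, c₂ = 1: w = (-3)·v₁ + (1)·v₂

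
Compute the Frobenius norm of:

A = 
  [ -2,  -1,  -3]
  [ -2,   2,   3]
||A||_F = 5.568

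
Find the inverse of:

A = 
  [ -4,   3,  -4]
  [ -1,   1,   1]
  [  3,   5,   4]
det(A) = (-4)·((1)(4) - (1)(5)) - (3)·((-1)(4) - (1)(3)) + (-4)·((-1)(5) - (1)(3))
  = (-4)(-1) - (3)(-7) + (-4)(-8)
  = 57
det(A) = 57 ≠ 0, so A is invertible.

Cofactors Cᵢⱼ = (-1)ⁱ⁺ʲ·Mᵢⱼ:
C = 
  [ -1,   7,  -8]
  [-32,  -4,  29]
  [  7,   8,  -1]

adj(A) = Cᵀ:
adj(A) = 
  [ -1, -32,   7]
  [  7,  -4,   8]
  [ -8,  29,  -1]

A⁻¹ = (1/57) · adj(A):
A⁻¹ = 
  [ -1/57, -32/57,   7/57]
  [  7/57,  -4/57,   8/57]
  [ -8/57,  29/57,  -1/57]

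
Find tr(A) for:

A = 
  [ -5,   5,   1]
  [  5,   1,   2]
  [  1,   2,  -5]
-9

tr(A) = -5 + 1 + -5 = -9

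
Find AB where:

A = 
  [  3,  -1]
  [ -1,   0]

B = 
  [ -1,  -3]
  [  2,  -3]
AB = 
  [ -5,  -6]
  [  1,   3]

A is 2×2 and B is 2×2, so AB is 2×2. Each entry is (row of A)·(column of B):
AB[1,1] = (3)(-1) + (-1)(2) = -5
AB[1,2] = (3)(-3) + (-1)(-3) = -6
AB[2,1] = (-1)(-1) + (0)(2) = 1
AB[2,2] = (-1)(-3) + (0)(-3) = 3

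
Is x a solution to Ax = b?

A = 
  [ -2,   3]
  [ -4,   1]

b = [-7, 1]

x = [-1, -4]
No

Ax = [-10, 0] ≠ b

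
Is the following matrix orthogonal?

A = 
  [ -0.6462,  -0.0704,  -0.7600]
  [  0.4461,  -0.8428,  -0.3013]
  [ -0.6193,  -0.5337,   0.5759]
Yes

AᵀA = 
  [  1.0001,   0,   0]
  [  0,   1.0001,   0.0001]
  [  0,   0.0001,   1]
≈ I (equal to I up to the 4-dp rounding of the entries)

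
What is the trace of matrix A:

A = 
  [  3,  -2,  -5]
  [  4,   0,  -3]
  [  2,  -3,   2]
5

tr(A) = 3 + 0 + 2 = 5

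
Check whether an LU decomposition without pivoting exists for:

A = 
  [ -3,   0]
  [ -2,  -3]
Yes.
A[1,1] = -3 ≠ 0, so Gaussian elimination proceeds without a row swap: multiplier ℓ₂₁ = (-2)/(-3) = 2/3, and U[2,2] = -3 - (2/3)(0) = -3.
L = 
  [  1,   0]
  [2/3,   1]
U = 
  [ -3,   0]
  [  0,  -3]
Check row 2 of LU: [(2/3)(-3), (2/3)(0) + (-3)] = [-2, -3] = row 2 of A ✓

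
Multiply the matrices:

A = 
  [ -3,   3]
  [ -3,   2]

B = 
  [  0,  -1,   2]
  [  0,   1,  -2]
A is 2×2 and B is 2×3, so AB is 2×3. Each entry is (row of A)·(column of B):
AB[1,1] = (-3)(0) + (3)(0) = 0
AB[1,2] = (-3)(-1) + (3)(1) = 6
AB[1,3] = (-3)(2) + (3)(-2) = -12
AB[2,1] = (-3)(0) + (2)(0) = 0
AB[2,2] = (-3)(-1) + (2)(1) = 5
AB[2,3] = (-3)(2) + (2)(-2) = -10

AB = 
  [  0,   6, -12]
  [  0,   5, -10]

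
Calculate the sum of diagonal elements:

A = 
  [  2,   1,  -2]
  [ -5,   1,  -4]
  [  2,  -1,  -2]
1

tr(A) = 2 + 1 + -2 = 1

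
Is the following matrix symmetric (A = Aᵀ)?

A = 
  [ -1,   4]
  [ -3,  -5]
No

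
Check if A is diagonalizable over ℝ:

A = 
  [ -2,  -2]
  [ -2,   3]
Yes

tr(A) = 1, det(A) = -10
Characteristic polynomial: λ² - tr(A)λ + det(A) = λ² - λ - 10
λ² - λ - 10 = 0  ⇒  λ = (1 ± √((-1)² - 4·(-10)))/2 = (1 ± √(41))/2
  = (1 + √41)/2,  (1 - √41)/2
Eigenvalues: (1 + √41)/2, (1 - √41)/2  (≈ 3.702, -2.702)
The two irrational eigenvalues are distinct (simple), so each has alg. mult. = geom. mult. = 1.
Sum of geometric multiplicities equals n, so A has n independent eigenvectors.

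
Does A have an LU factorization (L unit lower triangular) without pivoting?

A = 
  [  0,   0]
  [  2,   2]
No.
A[1,1] = 0 but A[2,1] = 2 ≠ 0. Any LU with L unit lower triangular has (LU)[1,1] = U[1,1] and (LU)[2,1] = L[2,1]·U[1,1]; matching A forces U[1,1] = 0, which then forces (LU)[2,1] = 0 ≠ 2. A row swap (pivoting) is required.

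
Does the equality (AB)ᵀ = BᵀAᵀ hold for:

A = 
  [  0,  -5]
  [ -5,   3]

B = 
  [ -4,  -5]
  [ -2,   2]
Yes

(AB)ᵀ = 
  [ 10,  14]
  [-10,  31]

BᵀAᵀ = 
  [ 10,  14]
  [-10,  31]

Both sides are equal — this is the standard identity (AB)ᵀ = BᵀAᵀ, which holds for all A, B.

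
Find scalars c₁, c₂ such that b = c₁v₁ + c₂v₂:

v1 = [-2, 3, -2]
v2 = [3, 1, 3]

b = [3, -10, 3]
c1 = -3, c2 = -1

b = -3·v1 + -1·v2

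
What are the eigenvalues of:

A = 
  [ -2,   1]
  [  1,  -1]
tr(A) = -3, det(A) = 1
Characteristic polynomial: λ² - tr(A)λ + det(A) = λ² + 3λ + 1
λ² + 3λ + 1 = 0  ⇒  λ = (-3 ± √((3)² - 4·(1)))/2 = (-3 ± √(5))/2
  = (-3 + √5)/2,  (-3 - √5)/2

λ = (-3 + √5)/2, (-3 - √5)/2  (≈ -0.382, -2.618)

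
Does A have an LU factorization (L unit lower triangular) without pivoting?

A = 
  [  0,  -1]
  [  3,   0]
No.
A[1,1] = 0 but A[2,1] = 3 ≠ 0. Any LU with L unit lower triangular has (LU)[1,1] = U[1,1] and (LU)[2,1] = L[2,1]·U[1,1]; matching A forces U[1,1] = 0, which then forces (LU)[2,1] = 0 ≠ 3. A row swap (pivoting) is required.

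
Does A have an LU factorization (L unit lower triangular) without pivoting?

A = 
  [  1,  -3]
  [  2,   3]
Yes.
A[1,1] = 1 ≠ 0, so Gaussian elimination proceeds without a row swap: multiplier ℓ₂₁ = (2)/(1) = 2, and U[2,2] = 3 - (2)(-3) = 9.
L = 
  [  1,   0]
  [  2,   1]
U = 
  [  1,  -3]
  [  0,   9]
Check row 2 of LU: [(2)(1), (2)(-3) + 9] = [2, 3] = row 2 of A ✓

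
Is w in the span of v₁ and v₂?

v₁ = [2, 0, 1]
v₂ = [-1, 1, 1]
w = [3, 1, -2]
No

Form the augmented matrix and row-reduce:
[v₁|v₂|w] = 
  [  2,  -1,   3]
  [  0,   1,   1]
  [  1,   1,  -2]
R3 → R3 - (1/2)·R1
R3 → R3 - (3/2)·R2
REF = 
  [  2,  -1,   3]
  [  0,   1,   1]
  [  0,   0,  -5]

Row 3 reads [0 0 | -5], i.e. 0 = -5, so the system is inconsistent and w ∉ span{v₁, v₂}.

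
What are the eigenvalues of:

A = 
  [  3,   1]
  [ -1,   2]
λ = (5 + i√3)/2, (5 - i√3)/2  (≈ 2.5 + 0.866i, 2.5 - 0.866i)

tr(A) = 5, det(A) = 7
Characteristic polynomial: λ² - tr(A)λ + det(A) = λ² - 5λ + 7
λ² - 5λ + 7 = 0  ⇒  λ = (5 ± √((-5)² - 4·(7)))/2 = (5 ± √(-3))/2
  = (5 + i√3)/2,  (5 - i√3)/2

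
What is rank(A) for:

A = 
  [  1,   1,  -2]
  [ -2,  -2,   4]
Row reduce:
R2 → R2 + (2)·R1
REF = 
  [  1,   1,  -2]
  [  0,   0,   0]
Pivot columns: 1 → 1 pivot.

rank(A) = 1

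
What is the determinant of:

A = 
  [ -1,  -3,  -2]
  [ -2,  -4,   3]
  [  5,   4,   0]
Cofactor expansion along row 1:
det(A) = (-1)·((-4)(0) - (3)(4)) - (-3)·((-2)(0) - (3)(5)) + (-2)·((-2)(4) - (-4)(5))
  = (-1)(-12) - (-3)(-15) + (-2)(12)
  = -57

det(A) = -57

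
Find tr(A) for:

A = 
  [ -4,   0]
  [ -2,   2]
-2

tr(A) = -4 + 2 = -2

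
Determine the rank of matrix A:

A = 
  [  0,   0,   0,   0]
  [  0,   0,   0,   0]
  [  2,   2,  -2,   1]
rank(A) = 1

Row reduce:
Swap R1 ↔ R3
REF = 
  [  2,   2,  -2,   1]
  [  0,   0,   0,   0]
  [  0,   0,   0,   0]
Pivot columns: 1 → 1 pivot.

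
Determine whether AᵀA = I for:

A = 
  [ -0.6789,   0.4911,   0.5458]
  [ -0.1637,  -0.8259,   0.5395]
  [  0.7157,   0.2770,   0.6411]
Yes

AᵀA = 
  [  0.9999,   0,   0]
  [  0,   1,   0.0001]
  [  0,   0.0001,   1]
≈ I (equal to I up to the 4-dp rounding of the entries)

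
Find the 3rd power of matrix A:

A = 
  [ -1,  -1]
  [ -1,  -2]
A² = A·A:
A²[1,1] = (-1)(-1) + (-1)(-1) = 2
A²[1,2] = (-1)(-1) + (-1)(-2) = 3
A²[2,1] = (-1)(-1) + (-2)(-1) = 3
A²[2,2] = (-1)(-1) + (-2)(-2) = 5
A² = 
  [  2,   3]
  [  3,   5]

A^3 = A^2·A:
A^3[1,1] = (2)(-1) + (3)(-1) = -5
A^3[1,2] = (2)(-1) + (3)(-2) = -8
A^3[2,1] = (3)(-1) + (5)(-1) = -8
A^3[2,2] = (3)(-1) + (5)(-2) = -13
A^3 = 
  [ -5,  -8]
  [ -8, -13]

Therefore
A^3 = 
  [ -5,  -8]
  [ -8, -13]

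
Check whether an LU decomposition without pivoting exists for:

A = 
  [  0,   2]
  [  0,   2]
Yes.
The first column is zero, so A is already upper triangular: L = I, U = A.
L = 
  [  1,   0]
  [  0,   1]
U = 
  [  0,   2]
  [  0,   2]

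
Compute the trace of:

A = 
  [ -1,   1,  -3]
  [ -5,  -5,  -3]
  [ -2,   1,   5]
-1

tr(A) = -1 + -5 + 5 = -1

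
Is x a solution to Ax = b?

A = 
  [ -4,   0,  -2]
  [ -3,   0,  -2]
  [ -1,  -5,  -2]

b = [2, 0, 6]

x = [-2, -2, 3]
Yes

Ax = [2, 0, 6] = b ✓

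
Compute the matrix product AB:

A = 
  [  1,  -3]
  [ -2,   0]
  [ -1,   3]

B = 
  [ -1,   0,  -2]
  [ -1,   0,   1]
A is 3×2 and B is 2×3, so AB is 3×3. Each entry is (row of A)·(column of B):
AB[1,1] = (1)(-1) + (-3)(-1) = 2
AB[1,2] = (1)(0) + (-3)(0) = 0
AB[1,3] = (1)(-2) + (-3)(1) = -5
AB[2,1] = (-2)(-1) + (0)(-1) = 2
AB[2,2] = (-2)(0) + (0)(0) = 0
AB[2,3] = (-2)(-2) + (0)(1) = 4
AB[3,1] = (-1)(-1) + (3)(-1) = -2
AB[3,2] = (-1)(0) + (3)(0) = 0
AB[3,3] = (-1)(-2) + (3)(1) = 5

AB = 
  [  2,   0,  -5]
  [  2,   0,   4]
  [ -2,   0,   5]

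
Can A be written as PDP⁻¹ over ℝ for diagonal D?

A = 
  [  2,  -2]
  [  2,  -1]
No

tr(A) = 1, det(A) = 2
Characteristic polynomial: λ² - tr(A)λ + det(A) = λ² - λ + 2
λ² - λ + 2 = 0  ⇒  λ = (1 ± √((-1)² - 4·(2)))/2 = (1 ± √(-7))/2
  = (1 + i√7)/2,  (1 - i√7)/2
Eigenvalues: (1 + i√7)/2, (1 - i√7)/2  (≈ 0.5 + 1.323i, 0.5 - 1.323i)
Has complex eigenvalues (not diagonalizable over ℝ).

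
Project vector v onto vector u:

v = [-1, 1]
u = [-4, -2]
v·u = (-1)(-4) + (1)(-2) = 2
u·u = (-4)² + (-2)² = 20
proj_u(v) = (v·u / u·u) × u = (2/20) × u = (1/10) × u

proj_u(v) = [-2/5, -1/5]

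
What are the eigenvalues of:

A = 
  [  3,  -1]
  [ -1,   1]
tr(A) = 4, det(A) = 2
Characteristic polynomial: λ² - tr(A)λ + det(A) = λ² - 4λ + 2
λ² - 4λ + 2 = 0  ⇒  λ = (4 ± √((-4)² - 4·(2)))/2 = (4 ± √(8))/2
  = 2 + √2,  2 - √2

λ = 2 + √2, 2 - √2  (≈ 3.414, 0.5858)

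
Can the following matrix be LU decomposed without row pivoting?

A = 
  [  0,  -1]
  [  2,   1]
No.
A[1,1] = 0 but A[2,1] = 2 ≠ 0. Any LU with L unit lower triangular has (LU)[1,1] = U[1,1] and (LU)[2,1] = L[2,1]·U[1,1]; matching A forces U[1,1] = 0, which then forces (LU)[2,1] = 0 ≠ 2. A row swap (pivoting) is required.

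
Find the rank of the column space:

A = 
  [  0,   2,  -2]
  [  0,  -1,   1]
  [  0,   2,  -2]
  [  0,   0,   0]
Row reduce:
R2 → R2 + (1/2)·R1
R3 → R3 - (1)·R1
REF = 
  [  0,   2,  -2]
  [  0,   0,   0]
  [  0,   0,   0]
  [  0,   0,   0]
Pivot columns: 2 → 1 pivot.
dim(Col(A)) = number of pivot columns = 1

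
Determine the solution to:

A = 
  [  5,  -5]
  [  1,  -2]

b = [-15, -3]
x = [-3, 0]

Row reduce the augmented matrix [A|b]:
R2 → R2 - (1/5)·R1
REF = 
  [  5,  -5, -15]
  [  0,  -1,   0]

Back-substitution:
x₂ = 0 / (-1) = 0
x₁ = (-15 - (-5)(0)) / 5 = -3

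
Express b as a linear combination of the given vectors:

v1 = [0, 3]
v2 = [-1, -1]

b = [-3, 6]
c1 = 3, c2 = 3

b = 3·v1 + 3·v2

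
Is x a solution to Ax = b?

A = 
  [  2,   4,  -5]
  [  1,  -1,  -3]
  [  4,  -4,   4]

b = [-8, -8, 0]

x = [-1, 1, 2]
Yes

Ax = [-8, -8, 0] = b ✓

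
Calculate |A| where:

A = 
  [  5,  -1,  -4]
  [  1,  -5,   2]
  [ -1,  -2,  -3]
Cofactor expansion along row 1:
det(A) = (5)·((-5)(-3) - (2)(-2)) - (-1)·((1)(-3) - (2)(-1)) + (-4)·((1)(-2) - (-5)(-1))
  = (5)(19) - (-1)(-1) + (-4)(-7)
  = 122

det(A) = 122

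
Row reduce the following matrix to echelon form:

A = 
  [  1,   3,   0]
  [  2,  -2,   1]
Row operations:
R2 → R2 - (2)·R1

Resulting echelon form:
REF = 
  [  1,   3,   0]
  [  0,  -8,   1]

Rank = 2 (number of non-zero pivot rows).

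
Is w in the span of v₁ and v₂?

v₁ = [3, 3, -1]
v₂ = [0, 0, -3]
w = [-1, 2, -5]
No

Form the augmented matrix and row-reduce:
[v₁|v₂|w] = 
  [  3,   0,  -1]
  [  3,   0,   2]
  [ -1,  -3,  -5]
R2 → R2 - (1)·R1
R3 → R3 + (1/3)·R1
Swap R2 ↔ R3
REF = 
  [    3,     0,    -1]
  [    0,    -3, -16/3]
  [    0,     0,     3]

Row 3 reads [0 0 | 3], i.e. 0 = 3, so the system is inconsistent and w ∉ span{v₁, v₂}.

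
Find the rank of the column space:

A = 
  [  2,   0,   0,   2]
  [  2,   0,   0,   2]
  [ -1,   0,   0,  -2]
dim(Col(A)) = 2

Row reduce:
R2 → R2 - (1)·R1
R3 → R3 + (1/2)·R1
Swap R2 ↔ R3
REF = 
  [  2,   0,   0,   2]
  [  0,   0,   0,  -1]
  [  0,   0,   0,   0]
Pivot columns: 1, 4 → 2 pivots.
dim(Col(A)) = number of pivot columns = 2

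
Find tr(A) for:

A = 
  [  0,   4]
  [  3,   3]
3

tr(A) = 0 + 3 = 3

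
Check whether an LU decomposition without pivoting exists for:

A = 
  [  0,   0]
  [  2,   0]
No.
A[1,1] = 0 but A[2,1] = 2 ≠ 0. Any LU with L unit lower triangular has (LU)[1,1] = U[1,1] and (LU)[2,1] = L[2,1]·U[1,1]; matching A forces U[1,1] = 0, which then forces (LU)[2,1] = 0 ≠ 2. A row swap (pivoting) is required.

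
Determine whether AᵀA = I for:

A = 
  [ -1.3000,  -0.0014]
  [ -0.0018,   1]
No

AᵀA = 
  [  1.6900,   0]
  [  0,   1]
≠ I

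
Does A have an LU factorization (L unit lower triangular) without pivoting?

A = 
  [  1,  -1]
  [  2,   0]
Yes.
A[1,1] = 1 ≠ 0, so Gaussian elimination proceeds without a row swap: multiplier ℓ₂₁ = (2)/(1) = 2, and U[2,2] = 0 - (2)(-1) = 2.
L = 
  [  1,   0]
  [  2,   1]
U = 
  [  1,  -1]
  [  0,   2]
Check row 2 of LU: [(2)(1), (2)(-1) + 2] = [2, 0] = row 2 of A ✓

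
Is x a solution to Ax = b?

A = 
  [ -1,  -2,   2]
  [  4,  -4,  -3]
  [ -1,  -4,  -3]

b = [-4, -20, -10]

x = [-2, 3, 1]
No

Ax = [-2, -23, -13] ≠ b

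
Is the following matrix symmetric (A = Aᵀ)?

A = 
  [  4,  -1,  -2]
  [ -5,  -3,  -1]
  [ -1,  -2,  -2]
No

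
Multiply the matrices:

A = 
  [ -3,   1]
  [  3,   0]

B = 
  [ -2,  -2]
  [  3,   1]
AB = 
  [  9,   7]
  [ -6,  -6]

A is 2×2 and B is 2×2, so AB is 2×2. Each entry is (row of A)·(column of B):
AB[1,1] = (-3)(-2) + (1)(3) = 9
AB[1,2] = (-3)(-2) + (1)(1) = 7
AB[2,1] = (3)(-2) + (0)(3) = -6
AB[2,2] = (3)(-2) + (0)(1) = -6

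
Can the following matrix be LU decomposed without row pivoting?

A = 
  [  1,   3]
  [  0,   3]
Yes.
A[1,1] = 1 ≠ 0, so Gaussian elimination proceeds without a row swap: multiplier ℓ₂₁ = (0)/(1) = 0, and U[2,2] = 3 - (0)(3) = 3.
L = 
  [  1,   0]
  [  0,   1]
U = 
  [  1,   3]
  [  0,   3]
Check row 2 of LU: [(0)(1), (0)(3) + 3] = [0, 3] = row 2 of A ✓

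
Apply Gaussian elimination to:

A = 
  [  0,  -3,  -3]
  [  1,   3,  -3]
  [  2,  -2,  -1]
Row operations:
Swap R1 ↔ R2
R3 → R3 - (2)·R1
R3 → R3 - (8/3)·R2

Resulting echelon form:
REF = 
  [  1,   3,  -3]
  [  0,  -3,  -3]
  [  0,   0,  13]

Rank = 3 (number of non-zero pivot rows).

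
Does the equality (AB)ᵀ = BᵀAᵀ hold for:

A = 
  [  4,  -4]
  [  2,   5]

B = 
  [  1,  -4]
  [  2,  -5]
Yes

(AB)ᵀ = 
  [ -4,  12]
  [  4, -33]

BᵀAᵀ = 
  [ -4,  12]
  [  4, -33]

Both sides are equal — this is the standard identity (AB)ᵀ = BᵀAᵀ, which holds for all A, B.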